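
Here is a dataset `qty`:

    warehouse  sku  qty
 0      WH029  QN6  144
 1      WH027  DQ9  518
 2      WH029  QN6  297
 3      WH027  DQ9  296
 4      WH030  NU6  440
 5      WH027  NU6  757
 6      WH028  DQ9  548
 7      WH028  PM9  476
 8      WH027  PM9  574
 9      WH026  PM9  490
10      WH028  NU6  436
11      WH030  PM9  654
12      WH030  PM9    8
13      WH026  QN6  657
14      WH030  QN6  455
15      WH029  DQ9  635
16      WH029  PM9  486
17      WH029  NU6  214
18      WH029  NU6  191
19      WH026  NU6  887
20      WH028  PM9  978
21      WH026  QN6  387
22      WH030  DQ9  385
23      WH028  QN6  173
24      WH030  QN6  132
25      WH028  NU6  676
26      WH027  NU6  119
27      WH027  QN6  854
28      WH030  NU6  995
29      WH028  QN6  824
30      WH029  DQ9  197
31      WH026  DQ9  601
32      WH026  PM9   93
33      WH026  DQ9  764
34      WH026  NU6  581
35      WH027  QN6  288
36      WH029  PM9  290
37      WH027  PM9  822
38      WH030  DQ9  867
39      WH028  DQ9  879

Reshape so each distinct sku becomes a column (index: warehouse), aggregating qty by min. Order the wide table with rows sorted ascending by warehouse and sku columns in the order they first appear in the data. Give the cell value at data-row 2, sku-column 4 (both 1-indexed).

With rows sorted ascending by warehouse, row 2 is warehouse=WH027. sku columns in first-appearance order: QN6, DQ9, NU6, PM9; column 4 is PM9.
Long rows with warehouse=WH027, sku=PM9: min(574, 822) = 574.

574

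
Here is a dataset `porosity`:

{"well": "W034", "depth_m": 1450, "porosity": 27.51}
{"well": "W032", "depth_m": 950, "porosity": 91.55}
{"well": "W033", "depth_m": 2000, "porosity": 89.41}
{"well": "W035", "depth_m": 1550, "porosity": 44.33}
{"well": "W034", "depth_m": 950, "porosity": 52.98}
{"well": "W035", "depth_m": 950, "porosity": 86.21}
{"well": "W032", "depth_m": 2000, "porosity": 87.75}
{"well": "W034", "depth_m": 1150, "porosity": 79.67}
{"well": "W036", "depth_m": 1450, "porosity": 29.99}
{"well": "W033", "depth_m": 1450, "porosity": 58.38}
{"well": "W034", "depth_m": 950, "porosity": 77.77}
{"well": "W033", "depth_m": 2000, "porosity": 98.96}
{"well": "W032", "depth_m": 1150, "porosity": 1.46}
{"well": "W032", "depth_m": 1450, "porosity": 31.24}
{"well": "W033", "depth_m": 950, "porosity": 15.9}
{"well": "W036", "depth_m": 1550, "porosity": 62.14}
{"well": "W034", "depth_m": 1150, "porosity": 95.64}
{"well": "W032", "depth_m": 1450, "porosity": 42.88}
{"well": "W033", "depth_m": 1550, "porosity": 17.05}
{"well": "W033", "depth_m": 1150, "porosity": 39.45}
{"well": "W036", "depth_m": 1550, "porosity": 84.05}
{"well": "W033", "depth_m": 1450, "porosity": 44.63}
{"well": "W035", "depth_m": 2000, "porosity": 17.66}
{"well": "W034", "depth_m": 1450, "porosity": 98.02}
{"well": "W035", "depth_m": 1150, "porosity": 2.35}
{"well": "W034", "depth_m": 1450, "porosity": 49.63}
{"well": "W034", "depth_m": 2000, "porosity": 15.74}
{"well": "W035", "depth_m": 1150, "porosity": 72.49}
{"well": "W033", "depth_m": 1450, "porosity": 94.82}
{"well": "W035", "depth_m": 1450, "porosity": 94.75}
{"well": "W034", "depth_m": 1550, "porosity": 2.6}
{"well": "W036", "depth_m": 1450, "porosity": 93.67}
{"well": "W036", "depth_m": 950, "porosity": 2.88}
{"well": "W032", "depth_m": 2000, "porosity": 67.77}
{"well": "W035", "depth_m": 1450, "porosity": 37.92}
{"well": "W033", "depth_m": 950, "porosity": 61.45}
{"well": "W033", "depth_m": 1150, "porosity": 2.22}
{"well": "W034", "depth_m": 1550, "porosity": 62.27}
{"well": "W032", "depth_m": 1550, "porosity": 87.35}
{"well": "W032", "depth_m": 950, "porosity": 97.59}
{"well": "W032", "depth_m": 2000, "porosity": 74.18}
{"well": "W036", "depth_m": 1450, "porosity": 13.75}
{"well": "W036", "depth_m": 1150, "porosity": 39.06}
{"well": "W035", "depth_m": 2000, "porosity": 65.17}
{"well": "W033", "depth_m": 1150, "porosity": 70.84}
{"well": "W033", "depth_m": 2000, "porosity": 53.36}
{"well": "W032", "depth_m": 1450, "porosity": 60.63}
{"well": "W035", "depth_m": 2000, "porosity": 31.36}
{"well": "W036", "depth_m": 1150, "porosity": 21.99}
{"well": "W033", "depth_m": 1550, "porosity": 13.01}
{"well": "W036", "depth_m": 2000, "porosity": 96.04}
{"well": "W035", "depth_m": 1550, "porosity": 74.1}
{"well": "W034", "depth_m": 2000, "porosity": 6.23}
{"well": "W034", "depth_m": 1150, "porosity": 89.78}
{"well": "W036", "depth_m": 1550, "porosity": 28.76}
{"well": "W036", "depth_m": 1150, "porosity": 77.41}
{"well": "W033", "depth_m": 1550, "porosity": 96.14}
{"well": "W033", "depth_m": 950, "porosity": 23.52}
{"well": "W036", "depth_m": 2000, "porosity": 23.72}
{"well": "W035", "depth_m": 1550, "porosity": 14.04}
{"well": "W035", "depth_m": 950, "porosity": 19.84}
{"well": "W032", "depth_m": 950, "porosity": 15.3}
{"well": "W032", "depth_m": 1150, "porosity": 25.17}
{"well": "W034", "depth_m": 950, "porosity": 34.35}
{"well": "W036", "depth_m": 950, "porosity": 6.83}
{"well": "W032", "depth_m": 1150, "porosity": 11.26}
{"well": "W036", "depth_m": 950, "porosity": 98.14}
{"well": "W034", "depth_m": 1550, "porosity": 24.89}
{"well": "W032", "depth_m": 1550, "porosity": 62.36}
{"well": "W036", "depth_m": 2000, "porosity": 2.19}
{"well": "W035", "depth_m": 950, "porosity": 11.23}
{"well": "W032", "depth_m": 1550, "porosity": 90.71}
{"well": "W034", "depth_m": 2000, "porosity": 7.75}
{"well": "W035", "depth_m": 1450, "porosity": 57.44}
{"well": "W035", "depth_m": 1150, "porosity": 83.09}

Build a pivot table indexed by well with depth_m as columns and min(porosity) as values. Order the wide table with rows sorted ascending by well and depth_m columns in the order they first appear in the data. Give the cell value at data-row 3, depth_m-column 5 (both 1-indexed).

With rows sorted ascending by well, row 3 is well=W034. depth_m columns in first-appearance order: 1450, 950, 2000, 1550, 1150; column 5 is 1150.
Long rows with well=W034, depth_m=1150: min(79.67, 95.64, 89.78) = 79.67.

79.67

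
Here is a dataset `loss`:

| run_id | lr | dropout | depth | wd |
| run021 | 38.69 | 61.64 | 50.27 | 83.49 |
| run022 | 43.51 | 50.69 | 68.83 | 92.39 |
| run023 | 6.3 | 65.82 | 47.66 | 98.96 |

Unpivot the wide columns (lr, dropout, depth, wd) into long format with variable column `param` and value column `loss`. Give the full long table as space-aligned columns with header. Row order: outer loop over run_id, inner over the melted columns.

Each (run_id, column) pair becomes one row: 3 × 4 = 12 rows.
For example, (run021, lr) → loss=38.69.

run_id  param    loss 
run021  lr       38.69
run021  dropout  61.64
run021  depth    50.27
run021  wd       83.49
run022  lr       43.51
run022  dropout  50.69
run022  depth    68.83
run022  wd       92.39
run023  lr       6.3  
run023  dropout  65.82
run023  depth    47.66
run023  wd       98.96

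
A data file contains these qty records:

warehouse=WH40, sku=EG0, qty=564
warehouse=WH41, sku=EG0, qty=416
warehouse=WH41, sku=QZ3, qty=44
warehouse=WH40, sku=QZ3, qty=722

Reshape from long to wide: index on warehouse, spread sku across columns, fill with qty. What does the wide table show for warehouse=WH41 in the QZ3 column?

Wide layout: rows indexed by warehouse, columns are the 2 distinct sku values (EG0, QZ3).
Cell (warehouse=WH41, sku=QZ3) draws from the long row where warehouse=WH41 and sku=QZ3, which has qty=44.

44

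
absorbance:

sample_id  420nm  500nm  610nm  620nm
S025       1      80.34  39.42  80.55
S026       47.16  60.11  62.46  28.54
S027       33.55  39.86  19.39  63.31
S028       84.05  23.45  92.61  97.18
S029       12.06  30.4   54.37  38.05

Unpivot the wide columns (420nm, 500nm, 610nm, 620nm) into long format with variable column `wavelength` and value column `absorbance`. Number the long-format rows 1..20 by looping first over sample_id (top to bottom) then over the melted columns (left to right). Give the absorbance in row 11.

20 rows total (5 × 4). Row 11: index ⌊(11-1)/4⌋ = 2 into sample_id → S027; (11-1) mod 4 = 2 into the melted columns → 610nm.
So row 11 is (S027, 610nm, 19.39); absorbance = 19.39.

19.39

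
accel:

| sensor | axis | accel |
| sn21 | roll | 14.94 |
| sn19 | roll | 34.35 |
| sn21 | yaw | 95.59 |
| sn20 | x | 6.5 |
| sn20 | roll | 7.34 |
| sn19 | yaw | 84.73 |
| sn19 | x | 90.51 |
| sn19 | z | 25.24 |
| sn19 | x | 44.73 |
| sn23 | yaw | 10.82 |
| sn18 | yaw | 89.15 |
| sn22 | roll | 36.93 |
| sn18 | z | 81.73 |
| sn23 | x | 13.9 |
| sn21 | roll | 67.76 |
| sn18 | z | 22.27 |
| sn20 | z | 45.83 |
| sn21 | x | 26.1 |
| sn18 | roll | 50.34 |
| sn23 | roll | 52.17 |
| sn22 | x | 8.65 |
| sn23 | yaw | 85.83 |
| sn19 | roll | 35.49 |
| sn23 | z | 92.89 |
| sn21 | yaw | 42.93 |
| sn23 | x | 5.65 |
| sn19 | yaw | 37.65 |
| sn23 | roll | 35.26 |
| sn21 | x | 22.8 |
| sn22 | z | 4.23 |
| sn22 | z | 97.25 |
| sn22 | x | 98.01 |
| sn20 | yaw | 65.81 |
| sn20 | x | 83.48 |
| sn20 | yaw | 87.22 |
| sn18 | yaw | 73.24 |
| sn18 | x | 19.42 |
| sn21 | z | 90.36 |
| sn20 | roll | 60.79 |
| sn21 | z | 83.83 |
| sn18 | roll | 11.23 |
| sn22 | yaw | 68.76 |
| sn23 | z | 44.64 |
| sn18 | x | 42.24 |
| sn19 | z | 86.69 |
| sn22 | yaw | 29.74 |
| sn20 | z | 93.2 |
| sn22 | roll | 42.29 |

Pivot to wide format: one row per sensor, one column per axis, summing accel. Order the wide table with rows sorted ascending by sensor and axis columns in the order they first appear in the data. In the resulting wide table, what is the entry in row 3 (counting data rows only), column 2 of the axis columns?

153.03

With rows sorted ascending by sensor, row 3 is sensor=sn20. axis columns in first-appearance order: roll, yaw, x, z; column 2 is yaw.
Long rows with sensor=sn20, axis=yaw: 65.81 + 87.22 = 153.03.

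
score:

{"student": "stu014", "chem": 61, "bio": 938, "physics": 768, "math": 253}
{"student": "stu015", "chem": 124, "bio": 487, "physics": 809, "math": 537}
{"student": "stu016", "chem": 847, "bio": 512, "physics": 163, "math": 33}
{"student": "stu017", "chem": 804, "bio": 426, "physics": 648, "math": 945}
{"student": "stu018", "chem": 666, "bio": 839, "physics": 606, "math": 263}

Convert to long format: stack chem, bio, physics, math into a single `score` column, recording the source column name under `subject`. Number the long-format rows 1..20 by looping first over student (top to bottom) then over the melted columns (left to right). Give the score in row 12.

33

20 rows total (5 × 4). Row 12: index ⌊(12-1)/4⌋ = 2 into student → stu016; (12-1) mod 4 = 3 into the melted columns → math.
So row 12 is (stu016, math, 33); score = 33.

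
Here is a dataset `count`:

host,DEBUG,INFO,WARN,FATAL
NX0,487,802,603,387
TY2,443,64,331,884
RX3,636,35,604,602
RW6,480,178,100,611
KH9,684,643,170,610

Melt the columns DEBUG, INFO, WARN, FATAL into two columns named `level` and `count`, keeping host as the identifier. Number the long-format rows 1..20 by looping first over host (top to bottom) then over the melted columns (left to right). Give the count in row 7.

20 rows total (5 × 4). Row 7: index ⌊(7-1)/4⌋ = 1 into host → TY2; (7-1) mod 4 = 2 into the melted columns → WARN.
So row 7 is (TY2, WARN, 331); count = 331.

331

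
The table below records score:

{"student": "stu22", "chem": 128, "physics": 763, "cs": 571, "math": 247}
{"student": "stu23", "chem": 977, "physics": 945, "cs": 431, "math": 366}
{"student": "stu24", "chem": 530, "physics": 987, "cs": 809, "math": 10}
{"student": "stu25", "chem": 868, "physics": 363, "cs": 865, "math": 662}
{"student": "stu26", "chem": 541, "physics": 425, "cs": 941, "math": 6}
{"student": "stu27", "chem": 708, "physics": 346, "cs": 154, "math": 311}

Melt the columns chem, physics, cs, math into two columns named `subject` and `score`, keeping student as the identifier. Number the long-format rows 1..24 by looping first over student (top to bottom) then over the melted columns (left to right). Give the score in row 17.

541

24 rows total (6 × 4). Row 17: index ⌊(17-1)/4⌋ = 4 into student → stu26; (17-1) mod 4 = 0 into the melted columns → chem.
So row 17 is (stu26, chem, 541); score = 541.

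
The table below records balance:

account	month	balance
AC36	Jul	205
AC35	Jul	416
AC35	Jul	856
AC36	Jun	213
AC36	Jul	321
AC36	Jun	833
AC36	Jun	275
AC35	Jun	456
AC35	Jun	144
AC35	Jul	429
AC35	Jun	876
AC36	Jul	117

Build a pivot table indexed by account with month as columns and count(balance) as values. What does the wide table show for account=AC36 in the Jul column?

Rows with account=AC36 and month=Jul: balance values are 205, 321, 117.
3 rows match — count = 3.

3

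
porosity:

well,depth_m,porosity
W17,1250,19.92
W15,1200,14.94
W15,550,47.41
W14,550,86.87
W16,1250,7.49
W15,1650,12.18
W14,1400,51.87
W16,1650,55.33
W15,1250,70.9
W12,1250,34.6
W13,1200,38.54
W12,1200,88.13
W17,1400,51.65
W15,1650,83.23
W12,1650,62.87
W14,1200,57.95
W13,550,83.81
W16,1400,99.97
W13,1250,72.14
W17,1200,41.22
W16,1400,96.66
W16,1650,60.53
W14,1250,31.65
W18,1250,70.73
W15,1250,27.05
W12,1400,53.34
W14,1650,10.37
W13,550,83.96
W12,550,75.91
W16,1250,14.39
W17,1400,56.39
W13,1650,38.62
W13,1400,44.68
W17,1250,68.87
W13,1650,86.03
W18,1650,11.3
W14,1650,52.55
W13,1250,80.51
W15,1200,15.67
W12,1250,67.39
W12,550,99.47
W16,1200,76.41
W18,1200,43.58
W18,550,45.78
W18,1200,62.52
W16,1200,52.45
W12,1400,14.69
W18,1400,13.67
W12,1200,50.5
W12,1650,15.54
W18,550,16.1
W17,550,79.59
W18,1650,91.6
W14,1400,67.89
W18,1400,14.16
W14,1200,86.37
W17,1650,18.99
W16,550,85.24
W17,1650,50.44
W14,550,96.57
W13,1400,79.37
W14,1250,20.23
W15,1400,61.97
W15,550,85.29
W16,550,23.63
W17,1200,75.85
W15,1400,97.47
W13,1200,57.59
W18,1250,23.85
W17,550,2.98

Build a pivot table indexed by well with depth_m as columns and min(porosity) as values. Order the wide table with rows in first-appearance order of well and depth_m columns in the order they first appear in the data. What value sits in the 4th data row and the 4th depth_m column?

With rows in first-appearance order of well, row 4 is well=W16. depth_m columns in first-appearance order: 1250, 1200, 550, 1650, 1400; column 4 is 1650.
Long rows with well=W16, depth_m=1650: min(55.33, 60.53) = 55.33.

55.33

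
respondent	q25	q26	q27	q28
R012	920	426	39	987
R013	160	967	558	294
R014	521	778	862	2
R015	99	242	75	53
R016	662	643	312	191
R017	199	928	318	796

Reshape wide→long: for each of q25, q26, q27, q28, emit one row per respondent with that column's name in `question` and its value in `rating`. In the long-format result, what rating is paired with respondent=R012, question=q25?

920

Unpivoting turns each (respondent, wide-column) pair into one long row.
The wide cell at row R012, column q25 holds 920, so the long row (R012, q25) has rating=920.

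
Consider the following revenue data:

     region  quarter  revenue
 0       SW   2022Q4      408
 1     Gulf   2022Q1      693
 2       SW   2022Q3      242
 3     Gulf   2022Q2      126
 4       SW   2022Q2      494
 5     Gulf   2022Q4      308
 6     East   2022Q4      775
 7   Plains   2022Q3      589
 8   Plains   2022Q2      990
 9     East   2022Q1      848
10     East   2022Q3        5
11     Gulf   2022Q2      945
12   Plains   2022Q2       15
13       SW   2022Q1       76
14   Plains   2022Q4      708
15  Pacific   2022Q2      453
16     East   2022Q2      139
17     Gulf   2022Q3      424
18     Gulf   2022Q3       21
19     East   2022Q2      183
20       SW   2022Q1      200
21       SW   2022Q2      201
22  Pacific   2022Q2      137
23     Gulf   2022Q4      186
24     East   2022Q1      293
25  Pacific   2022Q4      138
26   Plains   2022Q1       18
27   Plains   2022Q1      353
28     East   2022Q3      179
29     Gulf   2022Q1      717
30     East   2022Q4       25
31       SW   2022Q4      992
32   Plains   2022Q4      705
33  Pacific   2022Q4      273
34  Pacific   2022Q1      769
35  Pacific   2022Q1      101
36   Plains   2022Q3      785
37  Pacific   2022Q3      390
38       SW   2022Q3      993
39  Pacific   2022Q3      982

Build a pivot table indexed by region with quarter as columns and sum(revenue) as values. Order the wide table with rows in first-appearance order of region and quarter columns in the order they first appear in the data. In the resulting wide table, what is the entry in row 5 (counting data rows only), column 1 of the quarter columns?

411

With rows in first-appearance order of region, row 5 is region=Pacific. quarter columns in first-appearance order: 2022Q4, 2022Q1, 2022Q3, 2022Q2; column 1 is 2022Q4.
Long rows with region=Pacific, quarter=2022Q4: 138 + 273 = 411.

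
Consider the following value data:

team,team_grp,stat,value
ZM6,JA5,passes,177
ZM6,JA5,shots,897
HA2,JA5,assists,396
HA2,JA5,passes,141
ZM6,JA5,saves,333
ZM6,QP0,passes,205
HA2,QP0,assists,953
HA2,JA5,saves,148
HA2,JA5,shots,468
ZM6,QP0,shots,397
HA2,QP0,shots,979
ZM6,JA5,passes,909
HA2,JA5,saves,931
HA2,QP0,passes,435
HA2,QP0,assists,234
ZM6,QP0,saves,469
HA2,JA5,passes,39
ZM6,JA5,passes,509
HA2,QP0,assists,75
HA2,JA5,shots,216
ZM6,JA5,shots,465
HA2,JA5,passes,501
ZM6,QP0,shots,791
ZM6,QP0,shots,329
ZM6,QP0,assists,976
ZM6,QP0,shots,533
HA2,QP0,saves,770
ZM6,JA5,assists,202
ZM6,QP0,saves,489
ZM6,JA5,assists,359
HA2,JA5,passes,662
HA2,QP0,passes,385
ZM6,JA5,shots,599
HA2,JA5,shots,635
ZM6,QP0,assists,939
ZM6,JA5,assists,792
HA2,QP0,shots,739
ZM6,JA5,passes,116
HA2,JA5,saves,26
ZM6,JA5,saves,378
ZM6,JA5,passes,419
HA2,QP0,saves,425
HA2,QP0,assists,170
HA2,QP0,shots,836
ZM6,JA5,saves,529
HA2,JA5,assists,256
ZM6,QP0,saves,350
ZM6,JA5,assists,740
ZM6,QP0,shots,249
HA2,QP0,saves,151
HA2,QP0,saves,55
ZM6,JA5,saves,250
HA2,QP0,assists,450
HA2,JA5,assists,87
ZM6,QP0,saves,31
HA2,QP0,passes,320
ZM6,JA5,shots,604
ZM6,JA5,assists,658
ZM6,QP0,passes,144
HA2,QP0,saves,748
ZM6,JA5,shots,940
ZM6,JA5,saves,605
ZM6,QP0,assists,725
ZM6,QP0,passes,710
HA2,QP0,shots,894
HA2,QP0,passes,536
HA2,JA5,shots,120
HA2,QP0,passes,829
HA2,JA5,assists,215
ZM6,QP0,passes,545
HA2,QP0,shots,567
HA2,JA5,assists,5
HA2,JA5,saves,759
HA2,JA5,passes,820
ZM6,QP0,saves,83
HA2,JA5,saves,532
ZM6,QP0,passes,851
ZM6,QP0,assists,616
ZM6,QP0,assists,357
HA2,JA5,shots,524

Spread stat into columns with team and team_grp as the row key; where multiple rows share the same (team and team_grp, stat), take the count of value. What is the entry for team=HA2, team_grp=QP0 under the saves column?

5

Rows with team=HA2, team_grp=QP0 and stat=saves: value values are 770, 425, 151, 55, 748.
5 rows match — count = 5.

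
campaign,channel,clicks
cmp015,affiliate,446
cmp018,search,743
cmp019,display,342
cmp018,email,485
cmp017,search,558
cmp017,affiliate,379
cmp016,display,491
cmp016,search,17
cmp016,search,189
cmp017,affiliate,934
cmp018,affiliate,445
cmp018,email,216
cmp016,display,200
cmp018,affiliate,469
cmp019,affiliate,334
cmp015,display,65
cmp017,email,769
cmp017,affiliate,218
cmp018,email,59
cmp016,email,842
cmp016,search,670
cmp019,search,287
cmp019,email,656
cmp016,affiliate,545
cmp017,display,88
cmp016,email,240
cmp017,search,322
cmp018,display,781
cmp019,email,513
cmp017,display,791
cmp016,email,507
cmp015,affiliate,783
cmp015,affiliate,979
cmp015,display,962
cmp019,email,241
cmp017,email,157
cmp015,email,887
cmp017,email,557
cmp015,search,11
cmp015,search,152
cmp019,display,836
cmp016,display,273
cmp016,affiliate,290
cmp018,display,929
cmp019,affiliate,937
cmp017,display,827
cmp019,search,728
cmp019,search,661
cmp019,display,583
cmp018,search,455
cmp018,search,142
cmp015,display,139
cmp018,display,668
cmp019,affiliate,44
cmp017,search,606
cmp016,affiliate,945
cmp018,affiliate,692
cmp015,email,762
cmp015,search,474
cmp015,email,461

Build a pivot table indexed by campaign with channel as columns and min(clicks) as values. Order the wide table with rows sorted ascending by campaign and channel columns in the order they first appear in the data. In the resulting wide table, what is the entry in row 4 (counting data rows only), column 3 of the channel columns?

668

With rows sorted ascending by campaign, row 4 is campaign=cmp018. channel columns in first-appearance order: affiliate, search, display, email; column 3 is display.
Long rows with campaign=cmp018, channel=display: min(781, 929, 668) = 668.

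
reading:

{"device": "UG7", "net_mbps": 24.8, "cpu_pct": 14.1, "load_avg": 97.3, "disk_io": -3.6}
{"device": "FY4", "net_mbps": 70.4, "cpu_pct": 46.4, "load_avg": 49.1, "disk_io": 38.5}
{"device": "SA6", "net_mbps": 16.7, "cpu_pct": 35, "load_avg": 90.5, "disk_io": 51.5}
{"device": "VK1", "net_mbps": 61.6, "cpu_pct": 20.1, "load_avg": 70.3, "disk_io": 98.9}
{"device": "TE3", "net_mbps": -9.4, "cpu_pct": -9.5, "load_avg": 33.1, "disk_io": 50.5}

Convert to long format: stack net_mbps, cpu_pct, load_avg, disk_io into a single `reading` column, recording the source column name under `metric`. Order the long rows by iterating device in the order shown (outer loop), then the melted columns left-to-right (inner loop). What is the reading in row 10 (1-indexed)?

35

20 rows total (5 × 4). Row 10: index ⌊(10-1)/4⌋ = 2 into device → SA6; (10-1) mod 4 = 1 into the melted columns → cpu_pct.
So row 10 is (SA6, cpu_pct, 35); reading = 35.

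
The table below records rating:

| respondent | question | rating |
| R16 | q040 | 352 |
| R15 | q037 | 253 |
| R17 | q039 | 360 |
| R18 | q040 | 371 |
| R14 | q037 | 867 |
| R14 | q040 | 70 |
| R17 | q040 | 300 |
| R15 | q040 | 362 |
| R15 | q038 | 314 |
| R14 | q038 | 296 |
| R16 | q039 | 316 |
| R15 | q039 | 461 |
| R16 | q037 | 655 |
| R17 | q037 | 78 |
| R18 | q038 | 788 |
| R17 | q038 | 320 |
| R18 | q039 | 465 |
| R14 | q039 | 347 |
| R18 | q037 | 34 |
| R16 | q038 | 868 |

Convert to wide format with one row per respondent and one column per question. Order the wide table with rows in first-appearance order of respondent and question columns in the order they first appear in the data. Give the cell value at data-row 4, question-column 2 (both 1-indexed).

34

With rows in first-appearance order of respondent, row 4 is respondent=R18. question columns in first-appearance order: q040, q037, q039, q038; column 2 is q037.
Long rows with respondent=R18, question=q037: rating = 34.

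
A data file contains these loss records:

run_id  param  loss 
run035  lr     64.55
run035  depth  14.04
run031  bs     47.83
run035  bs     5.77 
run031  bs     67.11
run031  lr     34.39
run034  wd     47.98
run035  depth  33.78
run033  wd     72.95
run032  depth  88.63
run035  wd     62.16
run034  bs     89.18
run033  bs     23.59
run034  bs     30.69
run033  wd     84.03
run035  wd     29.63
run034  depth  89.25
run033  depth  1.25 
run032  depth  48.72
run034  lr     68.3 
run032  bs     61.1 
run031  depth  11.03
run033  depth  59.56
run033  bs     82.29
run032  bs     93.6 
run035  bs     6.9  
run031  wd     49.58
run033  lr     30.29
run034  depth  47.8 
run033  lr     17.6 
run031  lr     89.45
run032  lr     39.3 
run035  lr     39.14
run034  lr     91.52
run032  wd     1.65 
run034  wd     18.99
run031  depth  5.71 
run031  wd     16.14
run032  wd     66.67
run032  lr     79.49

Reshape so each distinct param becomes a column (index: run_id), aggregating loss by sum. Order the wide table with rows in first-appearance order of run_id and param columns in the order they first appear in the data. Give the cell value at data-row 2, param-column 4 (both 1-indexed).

65.72

With rows in first-appearance order of run_id, row 2 is run_id=run031. param columns in first-appearance order: lr, depth, bs, wd; column 4 is wd.
Long rows with run_id=run031, param=wd: 49.58 + 16.14 = 65.72.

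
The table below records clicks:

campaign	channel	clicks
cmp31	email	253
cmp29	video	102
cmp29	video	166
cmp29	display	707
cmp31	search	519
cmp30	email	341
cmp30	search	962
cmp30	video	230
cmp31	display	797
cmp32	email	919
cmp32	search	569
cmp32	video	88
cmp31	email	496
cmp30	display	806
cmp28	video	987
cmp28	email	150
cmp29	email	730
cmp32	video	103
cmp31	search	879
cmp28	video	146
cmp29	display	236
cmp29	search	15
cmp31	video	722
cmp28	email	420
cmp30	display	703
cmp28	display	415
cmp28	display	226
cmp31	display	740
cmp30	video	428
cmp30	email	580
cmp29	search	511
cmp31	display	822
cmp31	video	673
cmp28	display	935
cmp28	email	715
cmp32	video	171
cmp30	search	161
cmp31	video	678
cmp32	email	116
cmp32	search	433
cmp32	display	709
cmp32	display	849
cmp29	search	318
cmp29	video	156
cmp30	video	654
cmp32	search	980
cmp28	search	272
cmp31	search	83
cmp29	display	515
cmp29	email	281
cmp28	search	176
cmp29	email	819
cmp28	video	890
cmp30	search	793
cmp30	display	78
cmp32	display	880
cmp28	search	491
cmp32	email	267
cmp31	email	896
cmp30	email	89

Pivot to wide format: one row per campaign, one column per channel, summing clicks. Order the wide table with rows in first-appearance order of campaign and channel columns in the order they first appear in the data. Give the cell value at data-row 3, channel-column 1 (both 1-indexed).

1010

With rows in first-appearance order of campaign, row 3 is campaign=cmp30. channel columns in first-appearance order: email, video, display, search; column 1 is email.
Long rows with campaign=cmp30, channel=email: 341 + 580 + 89 = 1010.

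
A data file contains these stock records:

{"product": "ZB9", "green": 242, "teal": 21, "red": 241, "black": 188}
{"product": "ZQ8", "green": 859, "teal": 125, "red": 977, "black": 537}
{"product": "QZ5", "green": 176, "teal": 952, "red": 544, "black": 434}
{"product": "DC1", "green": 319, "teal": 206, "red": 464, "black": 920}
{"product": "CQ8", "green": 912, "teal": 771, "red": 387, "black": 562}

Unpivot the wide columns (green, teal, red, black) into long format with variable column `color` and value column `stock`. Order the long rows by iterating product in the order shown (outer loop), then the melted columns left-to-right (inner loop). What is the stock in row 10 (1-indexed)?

20 rows total (5 × 4). Row 10: index ⌊(10-1)/4⌋ = 2 into product → QZ5; (10-1) mod 4 = 1 into the melted columns → teal.
So row 10 is (QZ5, teal, 952); stock = 952.

952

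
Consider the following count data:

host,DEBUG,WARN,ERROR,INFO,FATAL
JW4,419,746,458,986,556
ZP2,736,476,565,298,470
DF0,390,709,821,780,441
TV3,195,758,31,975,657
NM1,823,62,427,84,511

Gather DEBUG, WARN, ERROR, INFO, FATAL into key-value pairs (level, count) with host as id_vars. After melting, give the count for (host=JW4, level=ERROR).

Unpivoting turns each (host, wide-column) pair into one long row.
The wide cell at row JW4, column ERROR holds 458, so the long row (JW4, ERROR) has count=458.

458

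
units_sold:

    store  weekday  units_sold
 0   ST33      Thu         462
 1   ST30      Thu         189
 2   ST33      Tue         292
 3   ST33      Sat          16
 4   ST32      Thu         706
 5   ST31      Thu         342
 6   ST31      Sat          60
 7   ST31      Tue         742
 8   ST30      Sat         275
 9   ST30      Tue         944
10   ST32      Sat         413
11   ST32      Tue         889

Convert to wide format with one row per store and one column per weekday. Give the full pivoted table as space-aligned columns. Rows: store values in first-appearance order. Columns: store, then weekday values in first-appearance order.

Columns: store plus the 3 distinct weekday values (Thu, Tue, Sat).
For example, row ST33 column Thu takes units_sold=462 from the long row (ST33, Thu).

store  Thu  Tue  Sat
ST33   462  292  16 
ST30   189  944  275
ST32   706  889  413
ST31   342  742  60 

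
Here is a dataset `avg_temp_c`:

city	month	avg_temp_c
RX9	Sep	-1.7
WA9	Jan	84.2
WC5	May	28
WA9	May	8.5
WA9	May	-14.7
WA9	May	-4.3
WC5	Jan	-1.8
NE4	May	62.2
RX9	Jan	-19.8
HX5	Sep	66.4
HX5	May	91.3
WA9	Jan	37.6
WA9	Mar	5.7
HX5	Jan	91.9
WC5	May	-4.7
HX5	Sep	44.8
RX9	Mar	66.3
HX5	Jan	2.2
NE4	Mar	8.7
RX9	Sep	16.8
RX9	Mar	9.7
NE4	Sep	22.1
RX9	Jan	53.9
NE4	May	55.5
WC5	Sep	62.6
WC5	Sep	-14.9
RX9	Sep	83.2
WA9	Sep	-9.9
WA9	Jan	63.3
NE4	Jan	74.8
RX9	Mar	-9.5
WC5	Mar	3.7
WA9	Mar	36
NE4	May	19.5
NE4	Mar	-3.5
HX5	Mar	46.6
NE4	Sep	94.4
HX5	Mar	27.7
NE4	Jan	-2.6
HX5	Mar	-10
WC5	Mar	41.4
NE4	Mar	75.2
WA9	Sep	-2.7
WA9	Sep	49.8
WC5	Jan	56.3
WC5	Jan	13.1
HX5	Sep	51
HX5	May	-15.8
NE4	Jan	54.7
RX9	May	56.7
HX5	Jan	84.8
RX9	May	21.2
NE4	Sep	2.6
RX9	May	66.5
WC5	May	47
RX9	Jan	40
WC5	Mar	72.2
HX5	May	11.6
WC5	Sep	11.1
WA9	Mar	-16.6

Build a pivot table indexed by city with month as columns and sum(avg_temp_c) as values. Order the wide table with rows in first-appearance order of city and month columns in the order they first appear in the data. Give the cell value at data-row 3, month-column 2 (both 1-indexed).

With rows in first-appearance order of city, row 3 is city=WC5. month columns in first-appearance order: Sep, Jan, May, Mar; column 2 is Jan.
Long rows with city=WC5, month=Jan: -1.8 + 56.3 + 13.1 = 67.6.

67.6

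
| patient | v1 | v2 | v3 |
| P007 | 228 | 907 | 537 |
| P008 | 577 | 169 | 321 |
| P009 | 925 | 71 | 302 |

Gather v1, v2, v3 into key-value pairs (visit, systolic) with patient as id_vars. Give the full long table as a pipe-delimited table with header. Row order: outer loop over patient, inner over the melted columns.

| patient | visit | systolic |
| P007 | v1 | 228 |
| P007 | v2 | 907 |
| P007 | v3 | 537 |
| P008 | v1 | 577 |
| P008 | v2 | 169 |
| P008 | v3 | 321 |
| P009 | v1 | 925 |
| P009 | v2 | 71 |
| P009 | v3 | 302 |

Each (patient, column) pair becomes one row: 3 × 3 = 9 rows.
For example, (P007, v1) → systolic=228.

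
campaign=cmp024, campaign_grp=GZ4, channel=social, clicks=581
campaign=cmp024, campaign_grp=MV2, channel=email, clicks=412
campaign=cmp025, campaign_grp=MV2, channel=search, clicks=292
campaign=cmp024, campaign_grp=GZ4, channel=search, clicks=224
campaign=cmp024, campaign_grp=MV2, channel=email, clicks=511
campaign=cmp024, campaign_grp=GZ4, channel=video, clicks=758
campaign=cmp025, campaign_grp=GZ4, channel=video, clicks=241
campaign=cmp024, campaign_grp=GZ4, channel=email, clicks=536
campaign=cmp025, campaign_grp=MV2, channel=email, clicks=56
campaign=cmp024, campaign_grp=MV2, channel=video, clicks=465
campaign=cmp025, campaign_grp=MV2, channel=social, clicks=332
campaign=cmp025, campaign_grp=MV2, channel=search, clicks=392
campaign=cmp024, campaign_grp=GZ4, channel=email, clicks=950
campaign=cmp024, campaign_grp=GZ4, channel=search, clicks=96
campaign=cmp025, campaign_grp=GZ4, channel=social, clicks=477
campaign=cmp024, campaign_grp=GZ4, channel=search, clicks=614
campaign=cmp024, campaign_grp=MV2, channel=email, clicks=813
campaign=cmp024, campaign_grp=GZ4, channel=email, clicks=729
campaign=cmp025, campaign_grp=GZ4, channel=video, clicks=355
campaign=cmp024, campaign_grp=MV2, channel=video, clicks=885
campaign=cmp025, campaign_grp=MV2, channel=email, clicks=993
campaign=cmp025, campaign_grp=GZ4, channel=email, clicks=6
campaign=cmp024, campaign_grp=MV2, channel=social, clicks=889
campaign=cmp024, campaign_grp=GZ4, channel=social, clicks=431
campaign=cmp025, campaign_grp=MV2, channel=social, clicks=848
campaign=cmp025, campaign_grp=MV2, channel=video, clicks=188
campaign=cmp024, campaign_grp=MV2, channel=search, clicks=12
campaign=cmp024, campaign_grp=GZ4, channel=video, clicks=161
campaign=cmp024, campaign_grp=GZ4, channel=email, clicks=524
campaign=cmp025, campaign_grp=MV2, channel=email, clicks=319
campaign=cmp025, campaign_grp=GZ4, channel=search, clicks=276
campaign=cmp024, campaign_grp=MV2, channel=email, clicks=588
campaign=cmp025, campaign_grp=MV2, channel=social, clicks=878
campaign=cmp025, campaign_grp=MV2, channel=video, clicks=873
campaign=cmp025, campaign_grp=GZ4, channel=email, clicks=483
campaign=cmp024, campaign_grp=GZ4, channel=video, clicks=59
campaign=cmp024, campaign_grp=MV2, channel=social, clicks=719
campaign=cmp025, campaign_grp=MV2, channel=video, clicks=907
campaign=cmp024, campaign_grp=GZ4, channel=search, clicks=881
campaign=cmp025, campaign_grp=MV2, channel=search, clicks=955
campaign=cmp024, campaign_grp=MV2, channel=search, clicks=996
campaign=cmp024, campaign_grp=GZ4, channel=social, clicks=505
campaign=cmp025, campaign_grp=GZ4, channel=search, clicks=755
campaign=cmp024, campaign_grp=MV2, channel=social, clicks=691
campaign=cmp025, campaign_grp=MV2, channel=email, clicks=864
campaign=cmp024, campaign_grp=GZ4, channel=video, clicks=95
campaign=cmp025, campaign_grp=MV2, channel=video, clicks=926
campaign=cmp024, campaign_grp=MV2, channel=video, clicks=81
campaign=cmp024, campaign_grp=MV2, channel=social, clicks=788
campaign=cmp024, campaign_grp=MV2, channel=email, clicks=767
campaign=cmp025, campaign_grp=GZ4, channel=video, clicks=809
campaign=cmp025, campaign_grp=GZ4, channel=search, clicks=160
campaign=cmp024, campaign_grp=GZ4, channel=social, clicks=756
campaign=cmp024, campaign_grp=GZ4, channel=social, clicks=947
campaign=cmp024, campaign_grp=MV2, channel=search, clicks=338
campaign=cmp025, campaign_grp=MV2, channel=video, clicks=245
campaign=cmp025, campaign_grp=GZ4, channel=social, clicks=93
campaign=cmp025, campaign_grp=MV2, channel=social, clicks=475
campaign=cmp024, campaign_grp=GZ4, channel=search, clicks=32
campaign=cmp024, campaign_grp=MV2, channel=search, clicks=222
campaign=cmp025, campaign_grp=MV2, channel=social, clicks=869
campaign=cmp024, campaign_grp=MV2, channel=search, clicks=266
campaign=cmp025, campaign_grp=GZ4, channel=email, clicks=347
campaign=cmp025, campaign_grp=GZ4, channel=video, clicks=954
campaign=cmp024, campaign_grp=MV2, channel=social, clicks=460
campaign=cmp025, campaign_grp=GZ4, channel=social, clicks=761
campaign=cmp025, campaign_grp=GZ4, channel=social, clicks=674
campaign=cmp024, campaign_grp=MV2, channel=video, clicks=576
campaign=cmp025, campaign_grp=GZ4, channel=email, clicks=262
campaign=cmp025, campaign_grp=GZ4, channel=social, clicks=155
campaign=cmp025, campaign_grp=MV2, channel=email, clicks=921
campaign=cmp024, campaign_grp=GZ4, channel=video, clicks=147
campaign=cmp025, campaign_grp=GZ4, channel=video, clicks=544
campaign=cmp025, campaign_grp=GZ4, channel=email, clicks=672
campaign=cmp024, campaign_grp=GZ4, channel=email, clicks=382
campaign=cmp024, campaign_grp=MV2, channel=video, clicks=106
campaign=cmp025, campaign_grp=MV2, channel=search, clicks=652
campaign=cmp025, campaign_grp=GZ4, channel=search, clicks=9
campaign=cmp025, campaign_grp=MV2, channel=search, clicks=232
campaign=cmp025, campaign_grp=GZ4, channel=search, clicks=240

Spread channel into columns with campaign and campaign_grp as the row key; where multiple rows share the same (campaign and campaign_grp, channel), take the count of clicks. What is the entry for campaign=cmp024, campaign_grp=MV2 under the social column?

5

Rows with campaign=cmp024, campaign_grp=MV2 and channel=social: clicks values are 889, 719, 691, 788, 460.
5 rows match — count = 5.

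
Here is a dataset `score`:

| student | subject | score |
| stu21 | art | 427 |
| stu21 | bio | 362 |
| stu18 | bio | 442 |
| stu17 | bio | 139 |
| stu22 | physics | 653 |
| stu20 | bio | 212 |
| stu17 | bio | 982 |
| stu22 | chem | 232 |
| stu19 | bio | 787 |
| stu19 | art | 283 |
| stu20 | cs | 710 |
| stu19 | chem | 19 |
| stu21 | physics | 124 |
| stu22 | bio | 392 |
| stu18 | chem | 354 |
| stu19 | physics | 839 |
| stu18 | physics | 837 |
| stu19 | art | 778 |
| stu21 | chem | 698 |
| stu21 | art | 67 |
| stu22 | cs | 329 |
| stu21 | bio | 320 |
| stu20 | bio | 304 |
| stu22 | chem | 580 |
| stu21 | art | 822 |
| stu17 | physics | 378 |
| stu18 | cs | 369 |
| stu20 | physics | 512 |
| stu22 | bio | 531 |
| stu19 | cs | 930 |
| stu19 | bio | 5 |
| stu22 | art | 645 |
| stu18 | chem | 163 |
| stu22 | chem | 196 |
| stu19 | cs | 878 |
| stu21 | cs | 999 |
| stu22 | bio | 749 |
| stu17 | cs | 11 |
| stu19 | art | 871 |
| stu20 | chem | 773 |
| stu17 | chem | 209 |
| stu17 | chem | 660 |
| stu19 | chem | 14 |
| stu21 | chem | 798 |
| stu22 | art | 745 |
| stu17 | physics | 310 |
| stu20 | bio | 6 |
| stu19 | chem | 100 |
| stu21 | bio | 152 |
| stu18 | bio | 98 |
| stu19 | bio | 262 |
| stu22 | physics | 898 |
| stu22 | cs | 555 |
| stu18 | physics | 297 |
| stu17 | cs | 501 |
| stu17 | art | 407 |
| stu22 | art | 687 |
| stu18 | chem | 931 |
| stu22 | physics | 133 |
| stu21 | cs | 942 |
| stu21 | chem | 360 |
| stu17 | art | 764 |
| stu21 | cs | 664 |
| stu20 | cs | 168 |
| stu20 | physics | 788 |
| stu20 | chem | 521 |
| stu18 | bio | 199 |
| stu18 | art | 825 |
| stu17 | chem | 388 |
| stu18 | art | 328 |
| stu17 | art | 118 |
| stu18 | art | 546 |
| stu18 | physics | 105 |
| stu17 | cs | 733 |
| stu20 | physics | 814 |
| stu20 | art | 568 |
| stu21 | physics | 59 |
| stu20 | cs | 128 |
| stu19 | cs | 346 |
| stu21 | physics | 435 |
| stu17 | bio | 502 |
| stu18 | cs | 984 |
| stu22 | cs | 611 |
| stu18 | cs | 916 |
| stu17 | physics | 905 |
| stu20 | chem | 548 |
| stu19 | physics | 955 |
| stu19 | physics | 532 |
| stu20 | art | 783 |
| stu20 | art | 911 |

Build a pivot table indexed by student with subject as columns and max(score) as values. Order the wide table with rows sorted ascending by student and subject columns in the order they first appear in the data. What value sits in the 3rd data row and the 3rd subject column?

With rows sorted ascending by student, row 3 is student=stu19. subject columns in first-appearance order: art, bio, physics, chem, cs; column 3 is physics.
Long rows with student=stu19, subject=physics: max(839, 955, 532) = 955.

955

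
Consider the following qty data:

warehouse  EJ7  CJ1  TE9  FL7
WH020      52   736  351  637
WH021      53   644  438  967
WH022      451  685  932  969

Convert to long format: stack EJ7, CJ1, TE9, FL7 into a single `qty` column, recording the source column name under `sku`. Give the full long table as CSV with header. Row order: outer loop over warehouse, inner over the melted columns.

Each (warehouse, column) pair becomes one row: 3 × 4 = 12 rows.
For example, (WH020, EJ7) → qty=52.

warehouse,sku,qty
WH020,EJ7,52
WH020,CJ1,736
WH020,TE9,351
WH020,FL7,637
WH021,EJ7,53
WH021,CJ1,644
WH021,TE9,438
WH021,FL7,967
WH022,EJ7,451
WH022,CJ1,685
WH022,TE9,932
WH022,FL7,969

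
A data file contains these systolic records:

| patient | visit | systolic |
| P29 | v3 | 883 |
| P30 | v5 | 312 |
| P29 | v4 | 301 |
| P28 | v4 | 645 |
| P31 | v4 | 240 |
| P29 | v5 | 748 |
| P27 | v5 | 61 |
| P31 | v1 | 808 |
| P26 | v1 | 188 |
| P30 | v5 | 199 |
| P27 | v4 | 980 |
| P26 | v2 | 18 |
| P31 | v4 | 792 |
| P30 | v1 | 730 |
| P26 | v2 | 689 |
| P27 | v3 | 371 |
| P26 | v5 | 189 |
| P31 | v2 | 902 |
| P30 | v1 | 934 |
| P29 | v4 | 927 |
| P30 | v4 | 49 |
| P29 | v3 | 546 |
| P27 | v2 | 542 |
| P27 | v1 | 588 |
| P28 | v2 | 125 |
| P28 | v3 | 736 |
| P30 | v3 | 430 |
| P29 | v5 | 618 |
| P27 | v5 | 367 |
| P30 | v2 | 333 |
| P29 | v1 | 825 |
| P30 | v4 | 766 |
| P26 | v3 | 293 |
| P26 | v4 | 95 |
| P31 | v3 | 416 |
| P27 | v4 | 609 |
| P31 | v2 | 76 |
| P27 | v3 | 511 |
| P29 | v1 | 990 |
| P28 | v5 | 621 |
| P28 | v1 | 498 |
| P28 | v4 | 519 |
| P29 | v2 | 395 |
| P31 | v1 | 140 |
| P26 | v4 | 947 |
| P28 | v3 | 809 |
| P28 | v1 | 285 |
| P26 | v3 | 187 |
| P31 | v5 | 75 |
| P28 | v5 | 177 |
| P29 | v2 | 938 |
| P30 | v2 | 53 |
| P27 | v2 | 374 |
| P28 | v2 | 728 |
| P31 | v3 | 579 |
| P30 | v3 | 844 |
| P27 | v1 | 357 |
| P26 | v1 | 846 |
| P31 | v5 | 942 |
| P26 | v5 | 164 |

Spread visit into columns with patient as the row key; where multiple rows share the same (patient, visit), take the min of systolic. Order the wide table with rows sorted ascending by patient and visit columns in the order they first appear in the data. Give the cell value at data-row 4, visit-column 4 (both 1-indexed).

825

With rows sorted ascending by patient, row 4 is patient=P29. visit columns in first-appearance order: v3, v5, v4, v1, v2; column 4 is v1.
Long rows with patient=P29, visit=v1: min(825, 990) = 825.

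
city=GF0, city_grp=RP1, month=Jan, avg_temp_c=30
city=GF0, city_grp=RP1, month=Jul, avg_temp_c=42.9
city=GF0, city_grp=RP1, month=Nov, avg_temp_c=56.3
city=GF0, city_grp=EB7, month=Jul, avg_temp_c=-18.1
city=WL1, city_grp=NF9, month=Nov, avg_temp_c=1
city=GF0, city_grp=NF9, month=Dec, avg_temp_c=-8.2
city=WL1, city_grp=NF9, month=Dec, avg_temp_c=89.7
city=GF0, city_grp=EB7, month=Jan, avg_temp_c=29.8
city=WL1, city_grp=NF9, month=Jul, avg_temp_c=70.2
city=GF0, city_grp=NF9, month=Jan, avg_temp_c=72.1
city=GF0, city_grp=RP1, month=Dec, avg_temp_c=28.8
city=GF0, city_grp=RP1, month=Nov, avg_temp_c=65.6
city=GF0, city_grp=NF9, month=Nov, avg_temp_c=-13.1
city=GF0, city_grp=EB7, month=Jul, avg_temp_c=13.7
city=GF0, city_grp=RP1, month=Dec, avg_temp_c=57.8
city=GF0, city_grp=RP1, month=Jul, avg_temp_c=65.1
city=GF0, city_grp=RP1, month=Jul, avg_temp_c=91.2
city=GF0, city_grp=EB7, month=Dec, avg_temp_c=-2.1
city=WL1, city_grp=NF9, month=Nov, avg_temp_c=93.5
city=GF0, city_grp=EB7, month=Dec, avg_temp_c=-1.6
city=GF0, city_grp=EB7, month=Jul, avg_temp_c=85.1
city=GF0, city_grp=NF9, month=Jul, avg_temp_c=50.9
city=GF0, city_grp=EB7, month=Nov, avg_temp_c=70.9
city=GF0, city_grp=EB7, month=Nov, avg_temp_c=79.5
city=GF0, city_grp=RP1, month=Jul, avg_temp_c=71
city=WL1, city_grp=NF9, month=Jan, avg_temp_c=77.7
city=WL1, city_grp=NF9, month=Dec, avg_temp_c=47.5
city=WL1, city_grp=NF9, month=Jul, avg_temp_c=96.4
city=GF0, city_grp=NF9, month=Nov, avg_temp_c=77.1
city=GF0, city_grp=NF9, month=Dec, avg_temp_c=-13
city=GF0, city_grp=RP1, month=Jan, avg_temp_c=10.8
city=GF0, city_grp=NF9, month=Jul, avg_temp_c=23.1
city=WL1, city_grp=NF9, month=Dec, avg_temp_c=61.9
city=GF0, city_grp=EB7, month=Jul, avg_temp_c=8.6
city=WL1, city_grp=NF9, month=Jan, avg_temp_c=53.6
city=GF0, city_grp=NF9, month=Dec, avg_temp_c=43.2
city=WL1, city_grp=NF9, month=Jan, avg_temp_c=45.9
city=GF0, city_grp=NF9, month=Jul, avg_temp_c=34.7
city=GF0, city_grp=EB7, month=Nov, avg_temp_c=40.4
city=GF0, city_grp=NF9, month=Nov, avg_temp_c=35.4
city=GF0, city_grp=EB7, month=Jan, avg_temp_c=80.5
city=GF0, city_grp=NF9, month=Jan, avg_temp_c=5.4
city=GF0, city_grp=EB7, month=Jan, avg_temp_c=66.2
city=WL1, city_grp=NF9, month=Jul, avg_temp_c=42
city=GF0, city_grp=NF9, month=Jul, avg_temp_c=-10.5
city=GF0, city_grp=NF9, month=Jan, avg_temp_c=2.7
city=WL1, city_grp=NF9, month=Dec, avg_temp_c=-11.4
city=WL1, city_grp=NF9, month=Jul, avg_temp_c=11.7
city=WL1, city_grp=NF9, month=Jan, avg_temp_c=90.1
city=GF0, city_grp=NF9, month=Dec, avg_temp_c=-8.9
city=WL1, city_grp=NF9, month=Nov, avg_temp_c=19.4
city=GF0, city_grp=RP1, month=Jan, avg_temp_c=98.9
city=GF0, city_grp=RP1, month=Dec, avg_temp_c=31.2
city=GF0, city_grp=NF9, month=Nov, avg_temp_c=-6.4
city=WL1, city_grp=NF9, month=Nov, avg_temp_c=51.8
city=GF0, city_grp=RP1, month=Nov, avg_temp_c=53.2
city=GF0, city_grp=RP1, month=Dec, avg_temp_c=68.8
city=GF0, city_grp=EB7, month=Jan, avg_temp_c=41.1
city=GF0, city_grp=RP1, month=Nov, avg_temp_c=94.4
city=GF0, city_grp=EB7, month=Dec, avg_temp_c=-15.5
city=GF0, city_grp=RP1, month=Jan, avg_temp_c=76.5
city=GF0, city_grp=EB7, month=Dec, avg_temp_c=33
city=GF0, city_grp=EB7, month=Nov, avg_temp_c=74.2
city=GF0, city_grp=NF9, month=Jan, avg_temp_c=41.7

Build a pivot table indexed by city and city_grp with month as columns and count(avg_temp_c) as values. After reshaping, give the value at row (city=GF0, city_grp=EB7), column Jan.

Rows with city=GF0, city_grp=EB7 and month=Jan: avg_temp_c values are 29.8, 80.5, 66.2, 41.1.
4 rows match — count = 4.

4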